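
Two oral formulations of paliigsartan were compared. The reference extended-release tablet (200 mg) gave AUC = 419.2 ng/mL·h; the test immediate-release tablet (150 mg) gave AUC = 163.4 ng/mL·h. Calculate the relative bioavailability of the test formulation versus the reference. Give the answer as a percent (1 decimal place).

F_rel = 52.0%

F_rel = (AUC_test/D_test) / (AUC_ref/D_ref)
      = (163.4/150) / (419.2/200)
      = 1.08933 / 2.096 = 0.5197 = 51.97%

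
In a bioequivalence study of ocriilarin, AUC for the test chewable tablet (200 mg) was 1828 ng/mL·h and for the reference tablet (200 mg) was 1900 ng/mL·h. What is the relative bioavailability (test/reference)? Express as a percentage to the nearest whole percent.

F_rel = (AUC_test/D_test) / (AUC_ref/D_ref)
      = (1828/200) / (1900/200)
      = 9.14 / 9.5 = 0.9621 = 96.21%

F_rel = 96%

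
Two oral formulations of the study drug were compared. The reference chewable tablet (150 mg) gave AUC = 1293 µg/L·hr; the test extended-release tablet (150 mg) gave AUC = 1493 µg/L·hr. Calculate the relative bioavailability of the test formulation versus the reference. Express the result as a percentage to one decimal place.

F_rel = 115.5%

F_rel = (AUC_test/D_test) / (AUC_ref/D_ref)
      = (1493/150) / (1293/150)
      = 9.95333 / 8.62 = 1.1547 = 115.47%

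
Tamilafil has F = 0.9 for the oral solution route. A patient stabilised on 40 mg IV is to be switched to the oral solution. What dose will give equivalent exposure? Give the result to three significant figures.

D_oral = 44.4 mg

For equal systemic exposure: F × D_ev = D_iv
D_ev = D_iv / F = 40 / 0.9 = 44.4444 mg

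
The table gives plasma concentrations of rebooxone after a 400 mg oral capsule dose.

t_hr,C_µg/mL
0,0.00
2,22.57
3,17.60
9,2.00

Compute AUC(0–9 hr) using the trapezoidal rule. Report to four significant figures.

AUC = 101.5 µg/mL·hr

Trapezoidal AUC_0→9:
  [0→2]: (0.00+22.57)/2 × 2 = 22.57
  [2→3]: (22.57+17.60)/2 × 1 = 20.085
  [3→9]: (17.60+2.00)/2 × 6 = 58.8
  Sum = 101.455 µg/mL·hr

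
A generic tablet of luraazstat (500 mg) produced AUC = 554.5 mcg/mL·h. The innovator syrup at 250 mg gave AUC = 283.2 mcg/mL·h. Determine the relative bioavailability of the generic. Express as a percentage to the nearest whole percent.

F_rel = 98%

F_rel = (AUC_test/D_test) / (AUC_ref/D_ref)
      = (554.5/500) / (283.2/250)
      = 1.109 / 1.1328 = 0.9790 = 97.90%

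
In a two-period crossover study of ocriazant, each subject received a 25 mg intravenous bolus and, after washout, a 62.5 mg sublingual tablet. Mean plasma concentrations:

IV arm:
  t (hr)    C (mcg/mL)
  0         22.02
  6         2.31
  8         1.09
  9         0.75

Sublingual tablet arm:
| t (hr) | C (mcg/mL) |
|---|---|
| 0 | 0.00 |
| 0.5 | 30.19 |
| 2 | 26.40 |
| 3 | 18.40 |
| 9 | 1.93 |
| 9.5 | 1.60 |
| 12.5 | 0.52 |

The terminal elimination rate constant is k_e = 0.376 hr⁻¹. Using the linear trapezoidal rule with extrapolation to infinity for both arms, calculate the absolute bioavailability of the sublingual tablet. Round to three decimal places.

F = 0.700

Trapezoidal AUC_0→9 (IV):
  [0→6]: (22.02+2.31)/2 × 6 = 72.99
  [6→8]: (2.31+1.09)/2 × 2 = 3.4
  [8→9]: (1.09+0.75)/2 × 1 = 0.92
  Sum = 77.31 mcg/mL·hr
IV tail: 0.75/0.376 = 1.995; AUC_iv,0→∞ = 77.31 + 1.995 = 79.305 mcg/mL·hr
Trapezoidal AUC_0→12.5 (sublingual tablet):
  [0→0.5]: (0.00+30.19)/2 × 0.5 = 7.5475
  [0.5→2]: (30.19+26.40)/2 × 1.5 = 42.4425
  [2→3]: (26.40+18.40)/2 × 1 = 22.4
  [3→9]: (18.40+1.93)/2 × 6 = 60.99
  [9→9.5]: (1.93+1.60)/2 × 0.5 = 0.8825
  [9.5→12.5]: (1.60+0.52)/2 × 3 = 3.18
  Sum = 137.4425 mcg/mL·hr
sublingual tablet tail: 0.52/0.376 = 1.383; AUC_ev,0→∞ = 137.4425 + 1.383 = 138.8255 mcg/mL·hr
F = (AUC_ev/D_ev)/(AUC_iv/D_iv) = (138.8255/62.5)/(79.305/25) = 2.221208/3.1722 = 0.7002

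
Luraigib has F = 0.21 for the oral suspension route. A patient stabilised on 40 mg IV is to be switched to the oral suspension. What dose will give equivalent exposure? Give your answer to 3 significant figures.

D_oral = 190 mg

For equal systemic exposure: F × D_ev = D_iv
D_ev = D_iv / F = 40 / 0.21 = 190.476 mg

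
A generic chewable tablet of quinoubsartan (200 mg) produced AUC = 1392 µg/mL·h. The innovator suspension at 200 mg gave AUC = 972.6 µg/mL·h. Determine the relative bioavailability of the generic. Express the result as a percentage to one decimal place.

F_rel = (AUC_test/D_test) / (AUC_ref/D_ref)
      = (1392/200) / (972.6/200)
      = 6.96 / 4.863 = 1.4312 = 143.12%

F_rel = 143.1%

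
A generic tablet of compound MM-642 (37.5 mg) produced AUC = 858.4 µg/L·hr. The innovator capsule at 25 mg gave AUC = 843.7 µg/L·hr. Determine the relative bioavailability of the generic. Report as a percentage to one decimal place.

F_rel = (AUC_test/D_test) / (AUC_ref/D_ref)
      = (858.4/37.5) / (843.7/25)
      = 22.8907 / 33.748 = 0.6783 = 67.83%

F_rel = 67.8%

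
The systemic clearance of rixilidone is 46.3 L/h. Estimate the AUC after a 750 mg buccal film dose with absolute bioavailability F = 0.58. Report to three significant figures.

AUC = 9.40 mg/L·h

AUC_0→∞ = F × Dose / CL
        = 0.58 × 750 / 46.3 = 9.39525 mg/L·h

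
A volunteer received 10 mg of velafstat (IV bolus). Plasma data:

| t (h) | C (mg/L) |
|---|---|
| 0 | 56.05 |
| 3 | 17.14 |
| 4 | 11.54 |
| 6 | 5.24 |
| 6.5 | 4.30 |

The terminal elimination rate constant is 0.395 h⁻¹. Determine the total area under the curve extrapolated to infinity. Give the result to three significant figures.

Trapezoidal AUC_0→6.5:
  [0→3]: (56.05+17.14)/2 × 3 = 109.785
  [3→4]: (17.14+11.54)/2 × 1 = 14.34
  [4→6]: (11.54+5.24)/2 × 2 = 16.78
  [6→6.5]: (5.24+4.30)/2 × 0.5 = 2.385
  Sum = 143.29 mg/L·h
Extrapolated tail: C_last / k_e = 4.30 / 0.395 = 10.886
AUC_0→∞ = 143.29 + 10.886 = 154.176 mg/L·h

AUC = 154 mg/L·h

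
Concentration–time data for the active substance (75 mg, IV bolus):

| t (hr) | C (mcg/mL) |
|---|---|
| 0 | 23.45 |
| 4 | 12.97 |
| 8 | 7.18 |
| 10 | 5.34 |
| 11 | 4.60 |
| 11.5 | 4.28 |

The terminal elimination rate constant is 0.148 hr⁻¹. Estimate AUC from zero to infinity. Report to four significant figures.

Trapezoidal AUC_0→11.5:
  [0→4]: (23.45+12.97)/2 × 4 = 72.84
  [4→8]: (12.97+7.18)/2 × 4 = 40.3
  [8→10]: (7.18+5.34)/2 × 2 = 12.52
  [10→11]: (5.34+4.60)/2 × 1 = 4.97
  [11→11.5]: (4.60+4.28)/2 × 0.5 = 2.22
  Sum = 132.85 mcg/mL·hr
Extrapolated tail: C_last / k_e = 4.28 / 0.148 = 28.919
AUC_0→∞ = 132.85 + 28.919 = 161.769 mcg/mL·hr

AUC = 161.8 mcg/mL·hr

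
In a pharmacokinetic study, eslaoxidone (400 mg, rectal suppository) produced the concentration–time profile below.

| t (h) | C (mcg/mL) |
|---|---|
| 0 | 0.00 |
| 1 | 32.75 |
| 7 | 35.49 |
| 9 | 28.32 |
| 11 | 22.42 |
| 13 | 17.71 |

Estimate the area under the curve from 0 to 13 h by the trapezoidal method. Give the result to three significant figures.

AUC = 376 mcg/mL·h

Trapezoidal AUC_0→13:
  [0→1]: (0.00+32.75)/2 × 1 = 16.375
  [1→7]: (32.75+35.49)/2 × 6 = 204.72
  [7→9]: (35.49+28.32)/2 × 2 = 63.81
  [9→11]: (28.32+22.42)/2 × 2 = 50.74
  [11→13]: (22.42+17.71)/2 × 2 = 40.13
  Sum = 375.775 mcg/mL·h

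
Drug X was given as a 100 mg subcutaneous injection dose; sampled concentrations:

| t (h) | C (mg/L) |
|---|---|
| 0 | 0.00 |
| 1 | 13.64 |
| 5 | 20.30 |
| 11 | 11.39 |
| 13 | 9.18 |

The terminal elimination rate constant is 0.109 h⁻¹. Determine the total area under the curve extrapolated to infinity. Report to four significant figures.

AUC = 274.6 mg/L·h

Trapezoidal AUC_0→13:
  [0→1]: (0.00+13.64)/2 × 1 = 6.82
  [1→5]: (13.64+20.30)/2 × 4 = 67.88
  [5→11]: (20.30+11.39)/2 × 6 = 95.07
  [11→13]: (11.39+9.18)/2 × 2 = 20.57
  Sum = 190.34 mg/L·h
Extrapolated tail: C_last / k_e = 9.18 / 0.109 = 84.220
AUC_0→∞ = 190.34 + 84.220 = 274.56 mg/L·h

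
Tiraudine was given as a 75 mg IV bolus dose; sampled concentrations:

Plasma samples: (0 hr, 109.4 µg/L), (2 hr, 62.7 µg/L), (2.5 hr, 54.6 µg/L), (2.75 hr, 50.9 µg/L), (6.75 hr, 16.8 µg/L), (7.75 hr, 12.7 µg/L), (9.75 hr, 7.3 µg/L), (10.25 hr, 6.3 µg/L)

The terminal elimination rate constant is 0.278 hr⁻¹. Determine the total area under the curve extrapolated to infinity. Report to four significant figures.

Trapezoidal AUC_0→10.25:
  [0→2]: (109.4+62.7)/2 × 2 = 172.1
  [2→2.5]: (62.7+54.6)/2 × 0.5 = 29.325
  [2.5→2.75]: (54.6+50.9)/2 × 0.25 = 13.1875
  [2.75→6.75]: (50.9+16.8)/2 × 4 = 135.4
  [6.75→7.75]: (16.8+12.7)/2 × 1 = 14.75
  [7.75→9.75]: (12.7+7.3)/2 × 2 = 20.0
  [9.75→10.25]: (7.3+6.3)/2 × 0.5 = 3.4
  Sum = 388.1625 µg/L·hr
Extrapolated tail: C_last / k_e = 6.3 / 0.278 = 22.662
AUC_0→∞ = 388.1625 + 22.662 = 410.8245 µg/L·hr

AUC = 410.8 µg/L·hr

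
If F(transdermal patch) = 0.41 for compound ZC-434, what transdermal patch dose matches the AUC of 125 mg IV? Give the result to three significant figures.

For equal systemic exposure: F × D_ev = D_iv
D_ev = D_iv / F = 125 / 0.41 = 304.878 mg

D_transdermal = 305 mg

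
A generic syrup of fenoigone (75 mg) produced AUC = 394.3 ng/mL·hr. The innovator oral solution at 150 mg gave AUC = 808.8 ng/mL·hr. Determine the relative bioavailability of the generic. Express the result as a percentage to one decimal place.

F_rel = (AUC_test/D_test) / (AUC_ref/D_ref)
      = (394.3/75) / (808.8/150)
      = 5.25733 / 5.392 = 0.9750 = 97.50%

F_rel = 97.5%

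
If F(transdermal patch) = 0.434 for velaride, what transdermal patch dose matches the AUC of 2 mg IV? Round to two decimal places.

D_transdermal = 4.61 mg

For equal systemic exposure: F × D_ev = D_iv
D_ev = D_iv / F = 2 / 0.434 = 4.60829 mg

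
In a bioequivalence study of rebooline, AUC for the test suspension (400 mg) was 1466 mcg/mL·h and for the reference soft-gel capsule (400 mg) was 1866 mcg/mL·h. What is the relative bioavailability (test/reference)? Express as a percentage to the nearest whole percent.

F_rel = (AUC_test/D_test) / (AUC_ref/D_ref)
      = (1466/400) / (1866/400)
      = 3.665 / 4.665 = 0.7856 = 78.56%

F_rel = 79%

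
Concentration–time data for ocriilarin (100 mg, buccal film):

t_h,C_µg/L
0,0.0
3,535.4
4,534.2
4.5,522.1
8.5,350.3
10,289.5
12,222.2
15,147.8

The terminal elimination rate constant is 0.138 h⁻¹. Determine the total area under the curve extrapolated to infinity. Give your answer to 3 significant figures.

Trapezoidal AUC_0→15:
  [0→3]: (0.0+535.4)/2 × 3 = 803.1
  [3→4]: (535.4+534.2)/2 × 1 = 534.8
  [4→4.5]: (534.2+522.1)/2 × 0.5 = 264.075
  [4.5→8.5]: (522.1+350.3)/2 × 4 = 1744.8
  [8.5→10]: (350.3+289.5)/2 × 1.5 = 479.85
  [10→12]: (289.5+222.2)/2 × 2 = 511.7
  [12→15]: (222.2+147.8)/2 × 3 = 555.0
  Sum = 4893.325 µg/L·h
Extrapolated tail: C_last / k_e = 147.8 / 0.138 = 1071.014
AUC_0→∞ = 4893.325 + 1071.014 = 5964.339 µg/L·h

AUC = 5960 µg/L·h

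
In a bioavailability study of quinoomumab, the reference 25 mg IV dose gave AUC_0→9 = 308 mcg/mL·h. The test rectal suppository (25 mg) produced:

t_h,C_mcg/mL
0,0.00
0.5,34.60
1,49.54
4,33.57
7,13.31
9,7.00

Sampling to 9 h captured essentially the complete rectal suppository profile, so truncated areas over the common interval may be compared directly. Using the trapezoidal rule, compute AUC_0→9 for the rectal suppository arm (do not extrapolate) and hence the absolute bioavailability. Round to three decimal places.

Trapezoidal AUC_0→9 (rectal suppository):
  [0→0.5]: (0.00+34.60)/2 × 0.5 = 8.65
  [0.5→1]: (34.60+49.54)/2 × 0.5 = 21.035
  [1→4]: (49.54+33.57)/2 × 3 = 124.665
  [4→7]: (33.57+13.31)/2 × 3 = 70.32
  [7→9]: (13.31+7.00)/2 × 2 = 20.31
  Sum = 244.98 mcg/mL·h
F = (AUC_ev/D_ev)/(AUC_iv/D_iv) = (244.98/25)/(308/25) = 9.7992/12.32 = 0.7954

F = 0.795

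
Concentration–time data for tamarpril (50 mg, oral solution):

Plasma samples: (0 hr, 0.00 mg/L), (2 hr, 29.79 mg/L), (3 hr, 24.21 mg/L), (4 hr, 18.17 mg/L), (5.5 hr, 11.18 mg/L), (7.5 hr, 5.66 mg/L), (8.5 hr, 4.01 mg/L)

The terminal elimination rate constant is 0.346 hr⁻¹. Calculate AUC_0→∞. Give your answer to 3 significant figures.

Trapezoidal AUC_0→8.5:
  [0→2]: (0.00+29.79)/2 × 2 = 29.79
  [2→3]: (29.79+24.21)/2 × 1 = 27.0
  [3→4]: (24.21+18.17)/2 × 1 = 21.19
  [4→5.5]: (18.17+11.18)/2 × 1.5 = 22.0125
  [5.5→7.5]: (11.18+5.66)/2 × 2 = 16.84
  [7.5→8.5]: (5.66+4.01)/2 × 1 = 4.835
  Sum = 121.6675 mg/L·hr
Extrapolated tail: C_last / k_e = 4.01 / 0.346 = 11.590
AUC_0→∞ = 121.6675 + 11.590 = 133.2575 mg/L·hr

AUC = 133 mg/L·hr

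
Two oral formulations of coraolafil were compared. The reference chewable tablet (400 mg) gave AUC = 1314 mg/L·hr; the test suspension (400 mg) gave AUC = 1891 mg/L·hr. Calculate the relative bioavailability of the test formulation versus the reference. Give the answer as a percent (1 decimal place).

F_rel = 143.9%

F_rel = (AUC_test/D_test) / (AUC_ref/D_ref)
      = (1891/400) / (1314/400)
      = 4.7275 / 3.285 = 1.4391 = 143.91%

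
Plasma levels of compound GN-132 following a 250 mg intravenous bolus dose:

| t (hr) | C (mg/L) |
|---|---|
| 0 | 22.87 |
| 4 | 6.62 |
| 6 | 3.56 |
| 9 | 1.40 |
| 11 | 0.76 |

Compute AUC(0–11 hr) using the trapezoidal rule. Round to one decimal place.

Trapezoidal AUC_0→11:
  [0→4]: (22.87+6.62)/2 × 4 = 58.98
  [4→6]: (6.62+3.56)/2 × 2 = 10.18
  [6→9]: (3.56+1.40)/2 × 3 = 7.44
  [9→11]: (1.40+0.76)/2 × 2 = 2.16
  Sum = 78.76 mg/L·hr

AUC = 78.8 mg/L·hr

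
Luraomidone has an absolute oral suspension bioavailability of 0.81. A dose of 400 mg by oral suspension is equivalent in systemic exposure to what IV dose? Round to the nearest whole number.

Systemic exposure from an extravascular dose = F × D_ev, so the equivalent IV dose is F × D_ev.
D_iv = F × D_ev = 0.81 × 400 = 324 mg

D_iv = 324 mg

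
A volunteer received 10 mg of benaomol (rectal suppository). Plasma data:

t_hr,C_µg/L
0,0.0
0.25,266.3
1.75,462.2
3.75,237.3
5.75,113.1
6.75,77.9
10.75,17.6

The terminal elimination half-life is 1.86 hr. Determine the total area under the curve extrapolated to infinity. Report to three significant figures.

AUC = 1960 µg/L·hr

Trapezoidal AUC_0→10.75:
  [0→0.25]: (0.0+266.3)/2 × 0.25 = 33.2875
  [0.25→1.75]: (266.3+462.2)/2 × 1.5 = 546.375
  [1.75→3.75]: (462.2+237.3)/2 × 2 = 699.5
  [3.75→5.75]: (237.3+113.1)/2 × 2 = 350.4
  [5.75→6.75]: (113.1+77.9)/2 × 1 = 95.5
  [6.75→10.75]: (77.9+17.6)/2 × 4 = 191.0
  Sum = 1916.0625 µg/L·hr
k_e = ln2 / t½ = 0.693147 / 1.86 = 0.3727 hr^-1
Extrapolated tail: C_last / k_e = 17.6 / 0.3727 = 47.223
AUC_0→∞ = 1916.0625 + 47.223 = 1963.2855 µg/L·hr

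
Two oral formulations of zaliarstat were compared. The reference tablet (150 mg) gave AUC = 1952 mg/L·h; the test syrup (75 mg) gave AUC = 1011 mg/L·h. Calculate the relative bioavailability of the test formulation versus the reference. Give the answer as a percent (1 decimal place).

F_rel = 103.6%

F_rel = (AUC_test/D_test) / (AUC_ref/D_ref)
      = (1011/75) / (1952/150)
      = 13.48 / 13.0133 = 1.0359 = 103.59%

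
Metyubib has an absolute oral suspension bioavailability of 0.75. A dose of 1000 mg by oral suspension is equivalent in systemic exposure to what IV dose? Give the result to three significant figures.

Systemic exposure from an extravascular dose = F × D_ev, so the equivalent IV dose is F × D_ev.
D_iv = F × D_ev = 0.75 × 1000 = 750 mg

D_iv = 750 mg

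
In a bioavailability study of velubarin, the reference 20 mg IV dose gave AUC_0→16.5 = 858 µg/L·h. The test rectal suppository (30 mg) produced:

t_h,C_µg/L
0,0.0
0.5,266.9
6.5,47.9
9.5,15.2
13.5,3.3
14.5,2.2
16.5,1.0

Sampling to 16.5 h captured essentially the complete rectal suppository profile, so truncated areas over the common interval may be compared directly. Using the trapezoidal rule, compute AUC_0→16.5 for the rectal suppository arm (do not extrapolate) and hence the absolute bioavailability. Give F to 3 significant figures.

F = 0.893

Trapezoidal AUC_0→16.5 (rectal suppository):
  [0→0.5]: (0.0+266.9)/2 × 0.5 = 66.725
  [0.5→6.5]: (266.9+47.9)/2 × 6 = 944.4
  [6.5→9.5]: (47.9+15.2)/2 × 3 = 94.65
  [9.5→13.5]: (15.2+3.3)/2 × 4 = 37.0
  [13.5→14.5]: (3.3+2.2)/2 × 1 = 2.75
  [14.5→16.5]: (2.2+1.0)/2 × 2 = 3.2
  Sum = 1148.725 µg/L·h
F = (AUC_ev/D_ev)/(AUC_iv/D_iv) = (1148.725/30)/(858/20) = 38.2908/42.9 = 0.8926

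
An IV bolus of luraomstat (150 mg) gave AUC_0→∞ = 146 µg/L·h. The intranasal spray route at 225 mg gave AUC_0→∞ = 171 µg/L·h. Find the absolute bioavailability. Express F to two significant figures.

F = 0.78

F = (AUC_ev / D_ev) / (AUC_iv / D_iv)
  = (171/225) / (146/150)
  = 0.76 / 0.973333 = 0.7808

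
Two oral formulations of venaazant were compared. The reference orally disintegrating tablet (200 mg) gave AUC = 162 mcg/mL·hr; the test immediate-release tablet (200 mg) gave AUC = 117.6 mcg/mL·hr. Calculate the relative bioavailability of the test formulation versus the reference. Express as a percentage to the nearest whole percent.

F_rel = 73%

F_rel = (AUC_test/D_test) / (AUC_ref/D_ref)
      = (117.6/200) / (162/200)
      = 0.588 / 0.81 = 0.7259 = 72.59%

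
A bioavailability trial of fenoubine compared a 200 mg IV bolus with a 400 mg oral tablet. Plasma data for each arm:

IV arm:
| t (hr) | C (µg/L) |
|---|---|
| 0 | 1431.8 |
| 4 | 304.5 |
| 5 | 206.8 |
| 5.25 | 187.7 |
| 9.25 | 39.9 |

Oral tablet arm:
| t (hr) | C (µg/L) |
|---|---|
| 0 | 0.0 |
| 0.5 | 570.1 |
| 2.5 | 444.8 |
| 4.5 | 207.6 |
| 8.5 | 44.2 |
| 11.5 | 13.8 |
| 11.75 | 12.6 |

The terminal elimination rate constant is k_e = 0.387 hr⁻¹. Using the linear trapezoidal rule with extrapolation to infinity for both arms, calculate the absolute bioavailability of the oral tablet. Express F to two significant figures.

F = 0.28

Trapezoidal AUC_0→9.25 (IV):
  [0→4]: (1431.8+304.5)/2 × 4 = 3472.6
  [4→5]: (304.5+206.8)/2 × 1 = 255.65
  [5→5.25]: (206.8+187.7)/2 × 0.25 = 49.3125
  [5.25→9.25]: (187.7+39.9)/2 × 4 = 455.2
  Sum = 4232.7625 µg/L·hr
IV tail: 39.9/0.387 = 103.101; AUC_iv,0→∞ = 4232.7625 + 103.101 = 4335.8635 µg/L·hr
Trapezoidal AUC_0→11.75 (oral tablet):
  [0→0.5]: (0.0+570.1)/2 × 0.5 = 142.525
  [0.5→2.5]: (570.1+444.8)/2 × 2 = 1014.9
  [2.5→4.5]: (444.8+207.6)/2 × 2 = 652.4
  [4.5→8.5]: (207.6+44.2)/2 × 4 = 503.6
  [8.5→11.5]: (44.2+13.8)/2 × 3 = 87.0
  [11.5→11.75]: (13.8+12.6)/2 × 0.25 = 3.3
  Sum = 2403.725 µg/L·hr
oral tablet tail: 12.6/0.387 = 32.558; AUC_ev,0→∞ = 2403.725 + 32.558 = 2436.283 µg/L·hr
F = (AUC_ev/D_ev)/(AUC_iv/D_iv) = (2436.283/400)/(4335.8635/200) = 6.0907075/21.6793 = 0.2809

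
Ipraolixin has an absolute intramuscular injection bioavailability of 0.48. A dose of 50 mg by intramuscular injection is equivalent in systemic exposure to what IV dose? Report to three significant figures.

D_iv = 24.0 mg

Systemic exposure from an extravascular dose = F × D_ev, so the equivalent IV dose is F × D_ev.
D_iv = F × D_ev = 0.48 × 50 = 24 mg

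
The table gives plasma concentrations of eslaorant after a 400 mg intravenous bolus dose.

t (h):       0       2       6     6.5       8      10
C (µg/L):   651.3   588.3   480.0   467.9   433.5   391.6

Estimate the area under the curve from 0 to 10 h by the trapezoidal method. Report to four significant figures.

Trapezoidal AUC_0→10:
  [0→2]: (651.3+588.3)/2 × 2 = 1239.6
  [2→6]: (588.3+480.0)/2 × 4 = 2136.6
  [6→6.5]: (480.0+467.9)/2 × 0.5 = 236.975
  [6.5→8]: (467.9+433.5)/2 × 1.5 = 676.05
  [8→10]: (433.5+391.6)/2 × 2 = 825.1
  Sum = 5114.325 µg/L·h

AUC = 5114 µg/L·h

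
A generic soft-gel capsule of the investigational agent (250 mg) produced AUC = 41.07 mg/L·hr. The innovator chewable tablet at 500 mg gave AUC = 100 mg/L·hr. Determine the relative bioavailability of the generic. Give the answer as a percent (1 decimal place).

F_rel = 82.1%

F_rel = (AUC_test/D_test) / (AUC_ref/D_ref)
      = (41.07/250) / (100/500)
      = 0.16428 / 0.2 = 0.8214 = 82.14%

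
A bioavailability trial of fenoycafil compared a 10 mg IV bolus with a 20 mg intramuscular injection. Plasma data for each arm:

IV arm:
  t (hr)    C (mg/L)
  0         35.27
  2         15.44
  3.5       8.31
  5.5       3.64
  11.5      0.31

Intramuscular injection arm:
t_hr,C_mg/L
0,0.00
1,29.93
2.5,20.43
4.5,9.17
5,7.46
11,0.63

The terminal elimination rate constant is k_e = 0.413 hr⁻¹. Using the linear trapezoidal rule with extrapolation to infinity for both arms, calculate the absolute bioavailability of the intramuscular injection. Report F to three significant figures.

F = 0.603

Trapezoidal AUC_0→11.5 (IV):
  [0→2]: (35.27+15.44)/2 × 2 = 50.71
  [2→3.5]: (15.44+8.31)/2 × 1.5 = 17.8125
  [3.5→5.5]: (8.31+3.64)/2 × 2 = 11.95
  [5.5→11.5]: (3.64+0.31)/2 × 6 = 11.85
  Sum = 92.3225 mg/L·hr
IV tail: 0.31/0.413 = 0.751; AUC_iv,0→∞ = 92.3225 + 0.751 = 93.0735 mg/L·hr
Trapezoidal AUC_0→11 (intramuscular injection):
  [0→1]: (0.00+29.93)/2 × 1 = 14.965
  [1→2.5]: (29.93+20.43)/2 × 1.5 = 37.77
  [2.5→4.5]: (20.43+9.17)/2 × 2 = 29.6
  [4.5→5]: (9.17+7.46)/2 × 0.5 = 4.1575
  [5→11]: (7.46+0.63)/2 × 6 = 24.27
  Sum = 110.7625 mg/L·hr
intramuscular injection tail: 0.63/0.413 = 1.525; AUC_ev,0→∞ = 110.7625 + 1.525 = 112.2875 mg/L·hr
F = (AUC_ev/D_ev)/(AUC_iv/D_iv) = (112.2875/20)/(93.0735/10) = 5.614375/9.30735 = 0.6032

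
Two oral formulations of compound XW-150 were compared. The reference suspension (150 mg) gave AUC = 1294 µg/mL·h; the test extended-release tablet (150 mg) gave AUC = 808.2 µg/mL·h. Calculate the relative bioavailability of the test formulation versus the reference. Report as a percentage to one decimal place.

F_rel = 62.5%

F_rel = (AUC_test/D_test) / (AUC_ref/D_ref)
      = (808.2/150) / (1294/150)
      = 5.388 / 8.62667 = 0.6246 = 62.46%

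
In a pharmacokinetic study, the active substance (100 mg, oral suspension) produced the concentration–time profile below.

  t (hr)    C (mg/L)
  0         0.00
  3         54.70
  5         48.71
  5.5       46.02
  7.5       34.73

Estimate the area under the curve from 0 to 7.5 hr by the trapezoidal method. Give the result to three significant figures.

AUC = 290 mg/L·hr

Trapezoidal AUC_0→7.5:
  [0→3]: (0.00+54.70)/2 × 3 = 82.05
  [3→5]: (54.70+48.71)/2 × 2 = 103.41
  [5→5.5]: (48.71+46.02)/2 × 0.5 = 23.6825
  [5.5→7.5]: (46.02+34.73)/2 × 2 = 80.75
  Sum = 289.8925 mg/L·hr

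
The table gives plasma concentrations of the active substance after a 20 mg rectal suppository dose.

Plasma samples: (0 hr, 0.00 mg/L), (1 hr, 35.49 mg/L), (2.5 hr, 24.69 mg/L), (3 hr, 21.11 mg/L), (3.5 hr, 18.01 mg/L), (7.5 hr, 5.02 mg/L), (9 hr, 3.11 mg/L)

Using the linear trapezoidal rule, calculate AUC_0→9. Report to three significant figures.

Trapezoidal AUC_0→9:
  [0→1]: (0.00+35.49)/2 × 1 = 17.745
  [1→2.5]: (35.49+24.69)/2 × 1.5 = 45.135
  [2.5→3]: (24.69+21.11)/2 × 0.5 = 11.45
  [3→3.5]: (21.11+18.01)/2 × 0.5 = 9.78
  [3.5→7.5]: (18.01+5.02)/2 × 4 = 46.06
  [7.5→9]: (5.02+3.11)/2 × 1.5 = 6.0975
  Sum = 136.2675 mg/L·hr

AUC = 136 mg/L·hr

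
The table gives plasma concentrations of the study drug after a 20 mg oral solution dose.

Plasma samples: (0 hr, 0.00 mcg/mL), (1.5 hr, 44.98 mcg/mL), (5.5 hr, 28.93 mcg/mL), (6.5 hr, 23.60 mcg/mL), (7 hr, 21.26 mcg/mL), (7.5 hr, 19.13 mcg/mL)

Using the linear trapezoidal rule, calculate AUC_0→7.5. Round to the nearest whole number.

Trapezoidal AUC_0→7.5:
  [0→1.5]: (0.00+44.98)/2 × 1.5 = 33.735
  [1.5→5.5]: (44.98+28.93)/2 × 4 = 147.82
  [5.5→6.5]: (28.93+23.60)/2 × 1 = 26.265
  [6.5→7]: (23.60+21.26)/2 × 0.5 = 11.215
  [7→7.5]: (21.26+19.13)/2 × 0.5 = 10.0975
  Sum = 229.1325 mcg/mL·hr

AUC = 229 mcg/mL·hr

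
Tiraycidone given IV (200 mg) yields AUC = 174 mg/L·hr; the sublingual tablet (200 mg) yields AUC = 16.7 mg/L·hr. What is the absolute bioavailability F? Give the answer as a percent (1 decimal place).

F = 9.6%

F = (AUC_ev / D_ev) / (AUC_iv / D_iv)
  = (16.7/200) / (174/200)
  = 0.0835 / 0.87 = 0.0960
  = 9.60%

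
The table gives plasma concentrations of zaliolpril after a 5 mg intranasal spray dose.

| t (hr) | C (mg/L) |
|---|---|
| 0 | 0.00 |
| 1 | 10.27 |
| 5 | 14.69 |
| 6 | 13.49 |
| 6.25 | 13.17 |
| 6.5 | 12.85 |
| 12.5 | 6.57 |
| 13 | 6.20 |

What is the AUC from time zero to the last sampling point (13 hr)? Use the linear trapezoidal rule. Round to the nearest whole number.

Trapezoidal AUC_0→13:
  [0→1]: (0.00+10.27)/2 × 1 = 5.135
  [1→5]: (10.27+14.69)/2 × 4 = 49.92
  [5→6]: (14.69+13.49)/2 × 1 = 14.09
  [6→6.25]: (13.49+13.17)/2 × 0.25 = 3.3325
  [6.25→6.5]: (13.17+12.85)/2 × 0.25 = 3.2525
  [6.5→12.5]: (12.85+6.57)/2 × 6 = 58.26
  [12.5→13]: (6.57+6.20)/2 × 0.5 = 3.1925
  Sum = 137.1825 mg/L·hr

AUC = 137 mg/L·hr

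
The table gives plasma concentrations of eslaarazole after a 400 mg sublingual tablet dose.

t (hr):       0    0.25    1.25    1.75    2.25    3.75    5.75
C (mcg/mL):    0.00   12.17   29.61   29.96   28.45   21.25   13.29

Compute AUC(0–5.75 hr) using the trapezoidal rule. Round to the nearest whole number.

AUC = 124 mcg/mL·hr

Trapezoidal AUC_0→5.75:
  [0→0.25]: (0.00+12.17)/2 × 0.25 = 1.52125
  [0.25→1.25]: (12.17+29.61)/2 × 1 = 20.89
  [1.25→1.75]: (29.61+29.96)/2 × 0.5 = 14.8925
  [1.75→2.25]: (29.96+28.45)/2 × 0.5 = 14.6025
  [2.25→3.75]: (28.45+21.25)/2 × 1.5 = 37.275
  [3.75→5.75]: (21.25+13.29)/2 × 2 = 34.54
  Sum = 123.72125 mcg/mL·hr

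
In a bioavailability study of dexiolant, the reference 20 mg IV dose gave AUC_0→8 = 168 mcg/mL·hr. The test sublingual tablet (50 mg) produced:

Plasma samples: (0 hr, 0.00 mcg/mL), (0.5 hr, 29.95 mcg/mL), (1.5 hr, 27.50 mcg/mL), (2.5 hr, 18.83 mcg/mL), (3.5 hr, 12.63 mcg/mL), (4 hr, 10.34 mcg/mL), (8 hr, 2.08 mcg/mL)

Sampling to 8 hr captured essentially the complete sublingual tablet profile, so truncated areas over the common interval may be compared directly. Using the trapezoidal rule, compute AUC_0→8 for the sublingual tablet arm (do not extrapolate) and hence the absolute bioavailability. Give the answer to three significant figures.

Trapezoidal AUC_0→8 (sublingual tablet):
  [0→0.5]: (0.00+29.95)/2 × 0.5 = 7.4875
  [0.5→1.5]: (29.95+27.50)/2 × 1 = 28.725
  [1.5→2.5]: (27.50+18.83)/2 × 1 = 23.165
  [2.5→3.5]: (18.83+12.63)/2 × 1 = 15.73
  [3.5→4]: (12.63+10.34)/2 × 0.5 = 5.7425
  [4→8]: (10.34+2.08)/2 × 4 = 24.84
  Sum = 105.69 mcg/mL·hr
F = (AUC_ev/D_ev)/(AUC_iv/D_iv) = (105.69/50)/(168/20) = 2.1138/8.4 = 0.2516

F = 0.252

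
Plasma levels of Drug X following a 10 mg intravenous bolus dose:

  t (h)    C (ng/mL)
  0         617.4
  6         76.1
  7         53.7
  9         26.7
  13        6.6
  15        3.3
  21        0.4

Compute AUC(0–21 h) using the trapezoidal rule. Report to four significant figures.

AUC = 2313 ng/mL·h

Trapezoidal AUC_0→21:
  [0→6]: (617.4+76.1)/2 × 6 = 2080.5
  [6→7]: (76.1+53.7)/2 × 1 = 64.9
  [7→9]: (53.7+26.7)/2 × 2 = 80.4
  [9→13]: (26.7+6.6)/2 × 4 = 66.6
  [13→15]: (6.6+3.3)/2 × 2 = 9.9
  [15→21]: (3.3+0.4)/2 × 6 = 11.1
  Sum = 2313.4 ng/mL·h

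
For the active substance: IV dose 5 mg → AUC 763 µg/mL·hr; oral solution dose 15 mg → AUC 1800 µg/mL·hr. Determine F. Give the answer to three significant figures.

F = 0.786

F = (AUC_ev / D_ev) / (AUC_iv / D_iv)
  = (1800/15) / (763/5)
  = 120 / 152.6 = 0.7864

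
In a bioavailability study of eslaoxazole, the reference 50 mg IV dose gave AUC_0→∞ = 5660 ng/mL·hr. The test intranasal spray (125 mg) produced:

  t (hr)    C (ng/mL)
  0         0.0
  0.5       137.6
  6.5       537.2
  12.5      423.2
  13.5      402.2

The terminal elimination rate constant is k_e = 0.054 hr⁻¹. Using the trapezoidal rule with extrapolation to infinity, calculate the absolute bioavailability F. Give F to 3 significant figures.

F = 0.905

Trapezoidal AUC_0→13.5 (intranasal spray):
  [0→0.5]: (0.0+137.6)/2 × 0.5 = 34.4
  [0.5→6.5]: (137.6+537.2)/2 × 6 = 2024.4
  [6.5→12.5]: (537.2+423.2)/2 × 6 = 2881.2
  [12.5→13.5]: (423.2+402.2)/2 × 1 = 412.7
  Sum = 5352.7 ng/mL·hr
Tail: C_last/k_e = 402.2/0.054 = 7448.148
AUC_0→∞ (intranasal spray) = 5352.7 + 7448.148 = 12800.848 ng/mL·hr
F = (AUC_ev/D_ev)/(AUC_iv/D_iv) = (12800.848/125)/(5660/50) = 102.407/113.2 = 0.9047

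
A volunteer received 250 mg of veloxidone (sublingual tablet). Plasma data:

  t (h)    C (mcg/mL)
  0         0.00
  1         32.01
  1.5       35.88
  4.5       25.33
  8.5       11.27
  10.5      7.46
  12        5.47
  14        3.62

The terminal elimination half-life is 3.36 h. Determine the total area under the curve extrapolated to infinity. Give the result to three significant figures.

AUC = 253 mcg/mL·h

Trapezoidal AUC_0→14:
  [0→1]: (0.00+32.01)/2 × 1 = 16.005
  [1→1.5]: (32.01+35.88)/2 × 0.5 = 16.9725
  [1.5→4.5]: (35.88+25.33)/2 × 3 = 91.815
  [4.5→8.5]: (25.33+11.27)/2 × 4 = 73.2
  [8.5→10.5]: (11.27+7.46)/2 × 2 = 18.73
  [10.5→12]: (7.46+5.47)/2 × 1.5 = 9.6975
  [12→14]: (5.47+3.62)/2 × 2 = 9.09
  Sum = 235.51 mcg/mL·h
k_e = ln2 / t½ = 0.693147 / 3.36 = 0.2063 h^-1
Extrapolated tail: C_last / k_e = 3.62 / 0.2063 = 17.547
AUC_0→∞ = 235.51 + 17.547 = 253.057 mcg/mL·h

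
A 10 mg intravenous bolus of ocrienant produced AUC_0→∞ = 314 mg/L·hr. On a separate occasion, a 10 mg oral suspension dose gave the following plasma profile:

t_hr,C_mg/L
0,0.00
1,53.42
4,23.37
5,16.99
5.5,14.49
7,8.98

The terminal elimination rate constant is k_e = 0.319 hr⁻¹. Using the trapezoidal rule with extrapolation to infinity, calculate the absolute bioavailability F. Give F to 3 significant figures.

Trapezoidal AUC_0→7 (oral suspension):
  [0→1]: (0.00+53.42)/2 × 1 = 26.71
  [1→4]: (53.42+23.37)/2 × 3 = 115.185
  [4→5]: (23.37+16.99)/2 × 1 = 20.18
  [5→5.5]: (16.99+14.49)/2 × 0.5 = 7.87
  [5.5→7]: (14.49+8.98)/2 × 1.5 = 17.6025
  Sum = 187.5475 mg/L·hr
Tail: C_last/k_e = 8.98/0.319 = 28.150
AUC_0→∞ (oral suspension) = 187.5475 + 28.150 = 215.6975 mg/L·hr
F = (AUC_ev/D_ev)/(AUC_iv/D_iv) = (215.6975/10)/(314/10) = 21.56975/31.4 = 0.6869

F = 0.687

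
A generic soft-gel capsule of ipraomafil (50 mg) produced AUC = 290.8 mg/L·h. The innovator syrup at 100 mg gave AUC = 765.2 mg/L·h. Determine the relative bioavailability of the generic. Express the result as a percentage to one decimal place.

F_rel = (AUC_test/D_test) / (AUC_ref/D_ref)
      = (290.8/50) / (765.2/100)
      = 5.816 / 7.652 = 0.7601 = 76.01%

F_rel = 76.0%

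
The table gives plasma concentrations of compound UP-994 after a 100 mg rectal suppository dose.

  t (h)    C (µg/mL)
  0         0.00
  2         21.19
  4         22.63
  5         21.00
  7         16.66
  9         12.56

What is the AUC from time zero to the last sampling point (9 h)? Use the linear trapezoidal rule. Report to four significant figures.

Trapezoidal AUC_0→9:
  [0→2]: (0.00+21.19)/2 × 2 = 21.19
  [2→4]: (21.19+22.63)/2 × 2 = 43.82
  [4→5]: (22.63+21.00)/2 × 1 = 21.815
  [5→7]: (21.00+16.66)/2 × 2 = 37.66
  [7→9]: (16.66+12.56)/2 × 2 = 29.22
  Sum = 153.705 µg/mL·h

AUC = 153.7 µg/mL·h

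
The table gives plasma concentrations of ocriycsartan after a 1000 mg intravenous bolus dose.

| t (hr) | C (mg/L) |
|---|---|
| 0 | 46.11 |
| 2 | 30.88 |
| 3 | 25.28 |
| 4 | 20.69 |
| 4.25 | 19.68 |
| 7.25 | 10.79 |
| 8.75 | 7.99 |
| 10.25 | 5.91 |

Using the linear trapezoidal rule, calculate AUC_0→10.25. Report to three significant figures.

AUC = 203 mg/L·hr

Trapezoidal AUC_0→10.25:
  [0→2]: (46.11+30.88)/2 × 2 = 76.99
  [2→3]: (30.88+25.28)/2 × 1 = 28.08
  [3→4]: (25.28+20.69)/2 × 1 = 22.985
  [4→4.25]: (20.69+19.68)/2 × 0.25 = 5.04625
  [4.25→7.25]: (19.68+10.79)/2 × 3 = 45.705
  [7.25→8.75]: (10.79+7.99)/2 × 1.5 = 14.085
  [8.75→10.25]: (7.99+5.91)/2 × 1.5 = 10.425
  Sum = 203.31625 mg/L·hr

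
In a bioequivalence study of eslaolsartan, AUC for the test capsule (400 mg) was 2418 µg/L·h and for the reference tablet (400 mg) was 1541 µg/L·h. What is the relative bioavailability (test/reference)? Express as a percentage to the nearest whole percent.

F_rel = 157%

F_rel = (AUC_test/D_test) / (AUC_ref/D_ref)
      = (2418/400) / (1541/400)
      = 6.045 / 3.8525 = 1.5691 = 156.91%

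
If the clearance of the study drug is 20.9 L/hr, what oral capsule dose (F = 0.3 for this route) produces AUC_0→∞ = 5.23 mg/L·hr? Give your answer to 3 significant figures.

Dose = 364 mg

Dose = CL × AUC_0→∞ / F
     = 20.9 × 5.23 / 0.3 = 364.357 mg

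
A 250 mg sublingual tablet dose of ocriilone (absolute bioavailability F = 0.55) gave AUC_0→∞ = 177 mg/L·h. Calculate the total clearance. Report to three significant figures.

CL = 0.777 L/h

CL = F × Dose / AUC_0→∞
   = 0.55 × 250 / 177 = 0.776836 L/h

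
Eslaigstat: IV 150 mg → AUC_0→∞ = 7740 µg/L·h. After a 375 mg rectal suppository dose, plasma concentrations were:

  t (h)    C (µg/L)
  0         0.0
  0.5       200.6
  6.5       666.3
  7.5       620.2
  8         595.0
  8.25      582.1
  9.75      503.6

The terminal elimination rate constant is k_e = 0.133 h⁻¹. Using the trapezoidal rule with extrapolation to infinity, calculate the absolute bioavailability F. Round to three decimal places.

Trapezoidal AUC_0→9.75 (rectal suppository):
  [0→0.5]: (0.0+200.6)/2 × 0.5 = 50.15
  [0.5→6.5]: (200.6+666.3)/2 × 6 = 2600.7
  [6.5→7.5]: (666.3+620.2)/2 × 1 = 643.25
  [7.5→8]: (620.2+595.0)/2 × 0.5 = 303.8
  [8→8.25]: (595.0+582.1)/2 × 0.25 = 147.1375
  [8.25→9.75]: (582.1+503.6)/2 × 1.5 = 814.275
  Sum = 4559.3125 µg/L·h
Tail: C_last/k_e = 503.6/0.133 = 3786.466
AUC_0→∞ (rectal suppository) = 4559.3125 + 3786.466 = 8345.7785 µg/L·h
F = (AUC_ev/D_ev)/(AUC_iv/D_iv) = (8345.7785/375)/(7740/150) = 22.2554/51.6 = 0.4313

F = 0.431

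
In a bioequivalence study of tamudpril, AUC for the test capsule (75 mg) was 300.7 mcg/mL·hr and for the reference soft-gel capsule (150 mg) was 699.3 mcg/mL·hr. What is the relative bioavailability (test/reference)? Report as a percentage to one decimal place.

F_rel = 86.0%

F_rel = (AUC_test/D_test) / (AUC_ref/D_ref)
      = (300.7/75) / (699.3/150)
      = 4.00933 / 4.662 = 0.8600 = 86.00%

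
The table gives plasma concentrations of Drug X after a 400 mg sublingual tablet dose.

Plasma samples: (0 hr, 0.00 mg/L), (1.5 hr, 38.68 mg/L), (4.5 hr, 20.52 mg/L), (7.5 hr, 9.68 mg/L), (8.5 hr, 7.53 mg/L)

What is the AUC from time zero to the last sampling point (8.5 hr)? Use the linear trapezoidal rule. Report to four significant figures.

Trapezoidal AUC_0→8.5:
  [0→1.5]: (0.00+38.68)/2 × 1.5 = 29.01
  [1.5→4.5]: (38.68+20.52)/2 × 3 = 88.8
  [4.5→7.5]: (20.52+9.68)/2 × 3 = 45.3
  [7.5→8.5]: (9.68+7.53)/2 × 1 = 8.605
  Sum = 171.715 mg/L·hr

AUC = 171.7 mg/L·hr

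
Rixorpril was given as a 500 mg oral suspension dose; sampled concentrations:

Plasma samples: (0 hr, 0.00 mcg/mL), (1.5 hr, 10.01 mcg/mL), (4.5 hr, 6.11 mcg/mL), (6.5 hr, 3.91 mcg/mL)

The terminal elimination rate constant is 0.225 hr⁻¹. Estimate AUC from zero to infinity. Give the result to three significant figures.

Trapezoidal AUC_0→6.5:
  [0→1.5]: (0.00+10.01)/2 × 1.5 = 7.5075
  [1.5→4.5]: (10.01+6.11)/2 × 3 = 24.18
  [4.5→6.5]: (6.11+3.91)/2 × 2 = 10.02
  Sum = 41.7075 mcg/mL·hr
Extrapolated tail: C_last / k_e = 3.91 / 0.225 = 17.378
AUC_0→∞ = 41.7075 + 17.378 = 59.0855 mcg/mL·hr

AUC = 59.1 mcg/mL·hr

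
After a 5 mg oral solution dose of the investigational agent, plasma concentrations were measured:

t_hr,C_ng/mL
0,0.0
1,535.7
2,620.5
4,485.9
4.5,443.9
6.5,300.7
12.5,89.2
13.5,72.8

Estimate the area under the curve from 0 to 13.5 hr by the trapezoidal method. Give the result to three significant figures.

AUC = 4180 ng/mL·hr

Trapezoidal AUC_0→13.5:
  [0→1]: (0.0+535.7)/2 × 1 = 267.85
  [1→2]: (535.7+620.5)/2 × 1 = 578.1
  [2→4]: (620.5+485.9)/2 × 2 = 1106.4
  [4→4.5]: (485.9+443.9)/2 × 0.5 = 232.45
  [4.5→6.5]: (443.9+300.7)/2 × 2 = 744.6
  [6.5→12.5]: (300.7+89.2)/2 × 6 = 1169.7
  [12.5→13.5]: (89.2+72.8)/2 × 1 = 81.0
  Sum = 4180.1 ng/mL·hr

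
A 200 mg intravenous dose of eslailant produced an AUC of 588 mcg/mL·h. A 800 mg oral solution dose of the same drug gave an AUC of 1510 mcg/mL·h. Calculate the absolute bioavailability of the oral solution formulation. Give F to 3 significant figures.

F = (AUC_ev / D_ev) / (AUC_iv / D_iv)
  = (1510/800) / (588/200)
  = 1.8875 / 2.94 = 0.6420

F = 0.642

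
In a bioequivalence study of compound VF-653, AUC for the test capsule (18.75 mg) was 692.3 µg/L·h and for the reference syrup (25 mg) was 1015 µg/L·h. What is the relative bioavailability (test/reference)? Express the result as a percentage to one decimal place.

F_rel = (AUC_test/D_test) / (AUC_ref/D_ref)
      = (692.3/18.75) / (1015/25)
      = 36.9227 / 40.6 = 0.9094 = 90.94%

F_rel = 90.9%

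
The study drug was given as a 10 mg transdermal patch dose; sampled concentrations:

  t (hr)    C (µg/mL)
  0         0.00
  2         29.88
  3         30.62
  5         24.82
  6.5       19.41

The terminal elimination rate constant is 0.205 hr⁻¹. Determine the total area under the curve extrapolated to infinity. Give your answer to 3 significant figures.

AUC = 243 µg/mL·hr

Trapezoidal AUC_0→6.5:
  [0→2]: (0.00+29.88)/2 × 2 = 29.88
  [2→3]: (29.88+30.62)/2 × 1 = 30.25
  [3→5]: (30.62+24.82)/2 × 2 = 55.44
  [5→6.5]: (24.82+19.41)/2 × 1.5 = 33.1725
  Sum = 148.7425 µg/mL·hr
Extrapolated tail: C_last / k_e = 19.41 / 0.205 = 94.683
AUC_0→∞ = 148.7425 + 94.683 = 243.4255 µg/mL·hr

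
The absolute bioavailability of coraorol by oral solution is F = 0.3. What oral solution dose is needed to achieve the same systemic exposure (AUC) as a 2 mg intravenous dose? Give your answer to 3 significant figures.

D_oral = 6.67 mg

For equal systemic exposure: F × D_ev = D_iv
D_ev = D_iv / F = 2 / 0.3 = 6.66667 mg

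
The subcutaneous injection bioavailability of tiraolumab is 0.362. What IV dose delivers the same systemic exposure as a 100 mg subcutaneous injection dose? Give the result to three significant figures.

D_iv = 36.2 mg

Systemic exposure from an extravascular dose = F × D_ev, so the equivalent IV dose is F × D_ev.
D_iv = F × D_ev = 0.362 × 100 = 36.2 mg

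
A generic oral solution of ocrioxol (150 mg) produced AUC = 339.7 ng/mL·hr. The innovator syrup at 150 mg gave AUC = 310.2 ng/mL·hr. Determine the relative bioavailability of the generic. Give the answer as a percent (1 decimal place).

F_rel = 109.5%

F_rel = (AUC_test/D_test) / (AUC_ref/D_ref)
      = (339.7/150) / (310.2/150)
      = 2.26467 / 2.068 = 1.0951 = 109.51%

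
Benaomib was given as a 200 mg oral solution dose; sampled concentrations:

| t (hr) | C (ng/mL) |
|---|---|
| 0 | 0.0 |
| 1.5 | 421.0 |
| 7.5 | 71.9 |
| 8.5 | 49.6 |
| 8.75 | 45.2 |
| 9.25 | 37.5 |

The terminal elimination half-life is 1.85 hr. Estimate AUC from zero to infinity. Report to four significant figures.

Trapezoidal AUC_0→9.25:
  [0→1.5]: (0.0+421.0)/2 × 1.5 = 315.75
  [1.5→7.5]: (421.0+71.9)/2 × 6 = 1478.7
  [7.5→8.5]: (71.9+49.6)/2 × 1 = 60.75
  [8.5→8.75]: (49.6+45.2)/2 × 0.25 = 11.85
  [8.75→9.25]: (45.2+37.5)/2 × 0.5 = 20.675
  Sum = 1887.725 ng/mL·hr
k_e = ln2 / t½ = 0.693147 / 1.85 = 0.3747 hr^-1
Extrapolated tail: C_last / k_e = 37.5 / 0.3747 = 100.080
AUC_0→∞ = 1887.725 + 100.080 = 1987.805 ng/mL·hr

AUC = 1988 ng/mL·hr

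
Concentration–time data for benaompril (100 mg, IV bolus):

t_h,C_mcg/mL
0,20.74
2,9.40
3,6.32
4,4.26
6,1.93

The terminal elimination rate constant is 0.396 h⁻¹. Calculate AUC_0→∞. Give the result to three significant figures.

Trapezoidal AUC_0→6:
  [0→2]: (20.74+9.40)/2 × 2 = 30.14
  [2→3]: (9.40+6.32)/2 × 1 = 7.86
  [3→4]: (6.32+4.26)/2 × 1 = 5.29
  [4→6]: (4.26+1.93)/2 × 2 = 6.19
  Sum = 49.48 mcg/mL·h
Extrapolated tail: C_last / k_e = 1.93 / 0.396 = 4.874
AUC_0→∞ = 49.48 + 4.874 = 54.354 mcg/mL·h

AUC = 54.4 mcg/mL·h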